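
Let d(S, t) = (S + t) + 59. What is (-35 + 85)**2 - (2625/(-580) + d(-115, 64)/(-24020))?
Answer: 1744602857/696580 ≈ 2504.5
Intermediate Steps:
d(S, t) = 59 + S + t
(-35 + 85)**2 - (2625/(-580) + d(-115, 64)/(-24020)) = (-35 + 85)**2 - (2625/(-580) + (59 - 115 + 64)/(-24020)) = 50**2 - (2625*(-1/580) + 8*(-1/24020)) = 2500 - (-525/116 - 2/6005) = 2500 - 1*(-3152857/696580) = 2500 + 3152857/696580 = 1744602857/696580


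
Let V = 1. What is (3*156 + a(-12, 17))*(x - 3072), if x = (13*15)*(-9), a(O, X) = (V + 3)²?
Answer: -2336268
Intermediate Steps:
a(O, X) = 16 (a(O, X) = (1 + 3)² = 4² = 16)
x = -1755 (x = 195*(-9) = -1755)
(3*156 + a(-12, 17))*(x - 3072) = (3*156 + 16)*(-1755 - 3072) = (468 + 16)*(-4827) = 484*(-4827) = -2336268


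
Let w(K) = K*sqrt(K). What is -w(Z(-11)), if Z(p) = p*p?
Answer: -1331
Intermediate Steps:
Z(p) = p**2
w(K) = K**(3/2)
-w(Z(-11)) = -((-11)**2)**(3/2) = -121**(3/2) = -1*1331 = -1331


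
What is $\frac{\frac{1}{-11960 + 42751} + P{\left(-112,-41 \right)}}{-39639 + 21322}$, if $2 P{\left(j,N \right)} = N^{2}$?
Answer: $- \frac{51759673}{1127997494} \approx -0.045886$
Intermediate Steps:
$P{\left(j,N \right)} = \frac{N^{2}}{2}$
$\frac{\frac{1}{-11960 + 42751} + P{\left(-112,-41 \right)}}{-39639 + 21322} = \frac{\frac{1}{-11960 + 42751} + \frac{\left(-41\right)^{2}}{2}}{-39639 + 21322} = \frac{\frac{1}{30791} + \frac{1}{2} \cdot 1681}{-18317} = \left(\frac{1}{30791} + \frac{1681}{2}\right) \left(- \frac{1}{18317}\right) = \frac{51759673}{61582} \left(- \frac{1}{18317}\right) = - \frac{51759673}{1127997494}$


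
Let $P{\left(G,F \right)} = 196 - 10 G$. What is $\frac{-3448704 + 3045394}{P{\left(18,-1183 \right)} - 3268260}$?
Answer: $\frac{201655}{1634122} \approx 0.1234$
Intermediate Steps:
$\frac{-3448704 + 3045394}{P{\left(18,-1183 \right)} - 3268260} = \frac{-3448704 + 3045394}{\left(196 - 180\right) - 3268260} = - \frac{403310}{\left(196 - 180\right) - 3268260} = - \frac{403310}{16 - 3268260} = - \frac{403310}{-3268244} = \left(-403310\right) \left(- \frac{1}{3268244}\right) = \frac{201655}{1634122}$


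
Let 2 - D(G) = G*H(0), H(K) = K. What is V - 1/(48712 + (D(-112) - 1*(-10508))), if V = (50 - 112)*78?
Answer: -286397593/59222 ≈ -4836.0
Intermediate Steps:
D(G) = 2 (D(G) = 2 - G*0 = 2 - 1*0 = 2 + 0 = 2)
V = -4836 (V = -62*78 = -4836)
V - 1/(48712 + (D(-112) - 1*(-10508))) = -4836 - 1/(48712 + (2 - 1*(-10508))) = -4836 - 1/(48712 + (2 + 10508)) = -4836 - 1/(48712 + 10510) = -4836 - 1/59222 = -286397593/59222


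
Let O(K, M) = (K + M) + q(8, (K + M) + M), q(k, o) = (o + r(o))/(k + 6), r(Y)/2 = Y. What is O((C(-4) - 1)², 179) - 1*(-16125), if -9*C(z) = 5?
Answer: 9289531/567 ≈ 16384.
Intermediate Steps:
C(z) = -5/9 (C(z) = -⅑*5 = -5/9)
r(Y) = 2*Y
q(k, o) = 3*o/(6 + k) (q(k, o) = (o + 2*o)/(k + 6) = (3*o)/(6 + k) = 3*o/(6 + k))
O(K, M) = 10*M/7 + 17*K/14 (O(K, M) = (K + M) + 3*((K + M) + M)/(6 + 8) = (K + M) + 3*(K + 2*M)/14 = (K + M) + 3*(K + 2*M)*(1/14) = (K + M) + (3*M/7 + 3*K/14) = 10*M/7 + 17*K/14)
O((C(-4) - 1)², 179) - 1*(-16125) = ((10/7)*179 + 17*(-5/9 - 1)²/14) - 1*(-16125) = (1790/7 + 17*(-14/9)²/14) + 16125 = (1790/7 + (17/14)*(196/81)) + 16125 = (1790/7 + 238/81) + 16125 = 146656/567 + 16125 = 9289531/567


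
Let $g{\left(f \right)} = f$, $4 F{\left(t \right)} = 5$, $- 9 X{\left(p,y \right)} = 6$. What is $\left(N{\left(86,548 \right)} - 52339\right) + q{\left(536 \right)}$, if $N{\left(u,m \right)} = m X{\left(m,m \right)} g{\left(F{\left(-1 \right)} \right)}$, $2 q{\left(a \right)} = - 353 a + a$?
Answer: $- \frac{441395}{3} \approx -1.4713 \cdot 10^{5}$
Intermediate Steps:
$X{\left(p,y \right)} = - \frac{2}{3}$ ($X{\left(p,y \right)} = \left(- \frac{1}{9}\right) 6 = - \frac{2}{3}$)
$F{\left(t \right)} = \frac{5}{4}$ ($F{\left(t \right)} = \frac{1}{4} \cdot 5 = \frac{5}{4}$)
$q{\left(a \right)} = - 176 a$ ($q{\left(a \right)} = \frac{- 353 a + a}{2} = \frac{\left(-352\right) a}{2} = - 176 a$)
$N{\left(u,m \right)} = - \frac{5 m}{6}$ ($N{\left(u,m \right)} = m \left(- \frac{2}{3}\right) \frac{5}{4} = - \frac{2 m}{3} \cdot \frac{5}{4} = - \frac{5 m}{6}$)
$\left(N{\left(86,548 \right)} - 52339\right) + q{\left(536 \right)} = \left(\left(- \frac{5}{6}\right) 548 - 52339\right) - 94336 = \left(- \frac{1370}{3} - 52339\right) - 94336 = - \frac{158387}{3} - 94336 = - \frac{441395}{3}$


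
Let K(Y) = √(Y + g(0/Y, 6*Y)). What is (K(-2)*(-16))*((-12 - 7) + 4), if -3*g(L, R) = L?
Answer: 240*I*√2 ≈ 339.41*I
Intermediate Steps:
g(L, R) = -L/3
K(Y) = √Y (K(Y) = √(Y - 0/Y) = √(Y - ⅓*0) = √(Y + 0) = √Y)
(K(-2)*(-16))*((-12 - 7) + 4) = (√(-2)*(-16))*((-12 - 7) + 4) = ((I*√2)*(-16))*(-19 + 4) = -16*I*√2*(-15) = 240*I*√2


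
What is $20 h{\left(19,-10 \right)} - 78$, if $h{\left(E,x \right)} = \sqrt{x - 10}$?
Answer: $-78 + 40 i \sqrt{5} \approx -78.0 + 89.443 i$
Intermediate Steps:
$h{\left(E,x \right)} = \sqrt{-10 + x}$
$20 h{\left(19,-10 \right)} - 78 = 20 \sqrt{-10 - 10} - 78 = 20 \sqrt{-20} - 78 = 20 \cdot 2 i \sqrt{5} - 78 = 40 i \sqrt{5} - 78 = -78 + 40 i \sqrt{5}$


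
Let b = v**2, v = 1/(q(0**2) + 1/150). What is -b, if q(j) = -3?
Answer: -22500/201601 ≈ -0.11161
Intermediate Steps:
v = -150/449 (v = 1/(-3 + 1/150) = 1/(-449/150) = -150/449 ≈ -0.33408)
b = 22500/201601 (b = (-150/449)**2 = 22500/201601 ≈ 0.11161)
-b = -1*22500/201601 = -22500/201601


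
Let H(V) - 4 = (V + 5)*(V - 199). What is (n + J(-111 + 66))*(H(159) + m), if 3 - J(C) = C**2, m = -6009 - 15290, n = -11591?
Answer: 379190115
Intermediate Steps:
H(V) = 4 + (-199 + V)*(5 + V) (H(V) = 4 + (V + 5)*(V - 199) = 4 + (5 + V)*(-199 + V) = 4 + (-199 + V)*(5 + V))
m = -21299
J(C) = 3 - C**2
(n + J(-111 + 66))*(H(159) + m) = (-11591 + (3 - (-111 + 66)**2))*((-991 + 159**2 - 194*159) - 21299) = (-11591 + (3 - 1*(-45)**2))*((-991 + 25281 - 30846) - 21299) = (-11591 + (3 - 1*2025))*(-6556 - 21299) = (-11591 + (3 - 2025))*(-27855) = (-11591 - 2022)*(-27855) = -13613*(-27855) = 379190115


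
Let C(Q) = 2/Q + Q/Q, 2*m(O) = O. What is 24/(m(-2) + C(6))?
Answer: 72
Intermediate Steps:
m(O) = O/2
C(Q) = 1 + 2/Q (C(Q) = 2/Q + 1 = 1 + 2/Q)
24/(m(-2) + C(6)) = 24/((1/2)*(-2) + (2 + 6)/6) = 24/(-1 + (1/6)*8) = 24/(-1 + 4/3) = 24/(1/3) = 24*3 = 72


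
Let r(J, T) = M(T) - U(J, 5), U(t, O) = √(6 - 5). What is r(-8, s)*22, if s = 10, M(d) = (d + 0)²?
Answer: 2178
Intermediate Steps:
U(t, O) = 1 (U(t, O) = √1 = 1)
M(d) = d²
r(J, T) = -1 + T² (r(J, T) = T² - 1*1 = T² - 1 = -1 + T²)
r(-8, s)*22 = (-1 + 10²)*22 = (-1 + 100)*22 = 99*22 = 2178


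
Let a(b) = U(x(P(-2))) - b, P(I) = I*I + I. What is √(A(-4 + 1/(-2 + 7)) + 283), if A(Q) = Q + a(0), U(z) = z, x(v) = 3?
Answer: √7055/5 ≈ 16.799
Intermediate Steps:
P(I) = I + I² (P(I) = I² + I = I + I²)
a(b) = 3 - b
A(Q) = 3 + Q (A(Q) = Q + (3 - 1*0) = Q + (3 + 0) = Q + 3 = 3 + Q)
√(A(-4 + 1/(-2 + 7)) + 283) = √((3 + (-4 + 1/(-2 + 7))) + 283) = √((3 + (-4 + 1/5)) + 283) = √((3 + (-4 + ⅕)) + 283) = √((3 - 19/5) + 283) = √(-⅘ + 283) = √(1411/5) = √7055/5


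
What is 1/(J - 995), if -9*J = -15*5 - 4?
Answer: -9/8876 ≈ -0.0010140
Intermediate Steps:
J = 79/9 (J = -(-15*5 - 4)/9 = -(-75 - 4)/9 = -⅑*(-79) = 79/9 ≈ 8.7778)
1/(J - 995) = 1/(79/9 - 995) = 1/(-8876/9) = -9/8876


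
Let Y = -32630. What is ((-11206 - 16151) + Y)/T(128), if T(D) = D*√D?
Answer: -59987*√2/2048 ≈ -41.423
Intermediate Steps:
T(D) = D^(3/2)
((-11206 - 16151) + Y)/T(128) = ((-11206 - 16151) - 32630)/(128^(3/2)) = (-27357 - 32630)/((1024*√2)) = -59987*√2/2048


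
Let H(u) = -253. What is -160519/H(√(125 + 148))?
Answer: 160519/253 ≈ 634.46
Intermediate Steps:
-160519/H(√(125 + 148)) = -160519/(-253) = -160519*(-1/253) = 160519/253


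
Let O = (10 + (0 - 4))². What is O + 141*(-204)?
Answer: -28728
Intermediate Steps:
O = 36 (O = (10 - 4)² = 6² = 36)
O + 141*(-204) = 36 + 141*(-204) = 36 - 28764 = -28728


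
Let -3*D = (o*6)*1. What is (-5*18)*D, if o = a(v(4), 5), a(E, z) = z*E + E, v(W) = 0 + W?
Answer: 4320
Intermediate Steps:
v(W) = W
a(E, z) = E + E*z (a(E, z) = E*z + E = E + E*z)
o = 24 (o = 4*(1 + 5) = 4*6 = 24)
D = -48 (D = -24*6/3 = -48 ≈ -48.000)
(-5*18)*D = -5*18*(-48) = -90*(-48) = 4320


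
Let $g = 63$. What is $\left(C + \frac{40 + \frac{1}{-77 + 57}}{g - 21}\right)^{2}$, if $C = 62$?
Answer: $\frac{2796188641}{705600} \approx 3962.9$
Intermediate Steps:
$\left(C + \frac{40 + \frac{1}{-77 + 57}}{g - 21}\right)^{2} = \left(62 + \frac{40 + \frac{1}{-77 + 57}}{63 - 21}\right)^{2} = \left(62 + \frac{40 + \frac{1}{-20}}{42}\right)^{2} = \left(62 + \left(40 - \frac{1}{20}\right) \frac{1}{42}\right)^{2} = \left(62 + \frac{799}{20} \cdot \frac{1}{42}\right)^{2} = \left(62 + \frac{799}{840}\right)^{2} = \left(\frac{52879}{840}\right)^{2} = \frac{2796188641}{705600}$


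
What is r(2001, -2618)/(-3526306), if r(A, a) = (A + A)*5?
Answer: -10005/1763153 ≈ -0.0056745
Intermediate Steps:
r(A, a) = 10*A (r(A, a) = (2*A)*5 = 10*A)
r(2001, -2618)/(-3526306) = (10*2001)/(-3526306) = 20010*(-1/3526306) = -10005/1763153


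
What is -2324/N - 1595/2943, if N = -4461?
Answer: -91921/4376241 ≈ -0.021005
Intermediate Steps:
-2324/N - 1595/2943 = -2324/(-4461) - 1595/2943 = -2324*(-1/4461) - 1595*1/2943 = 2324/4461 - 1595/2943 = -91921/4376241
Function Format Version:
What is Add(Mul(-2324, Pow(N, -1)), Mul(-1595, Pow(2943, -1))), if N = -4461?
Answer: Rational(-91921, 4376241) ≈ -0.021005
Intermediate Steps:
Add(Mul(-2324, Pow(N, -1)), Mul(-1595, Pow(2943, -1))) = Add(Mul(-2324, Pow(-4461, -1)), Mul(-1595, Pow(2943, -1))) = Add(Mul(-2324, Rational(-1, 4461)), Mul(-1595, Rational(1, 2943))) = Add(Rational(2324, 4461), Rational(-1595, 2943)) = Rational(-91921, 4376241)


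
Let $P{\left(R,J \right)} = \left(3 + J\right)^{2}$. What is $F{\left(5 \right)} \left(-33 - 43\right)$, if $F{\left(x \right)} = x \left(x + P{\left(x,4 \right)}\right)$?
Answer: $-20520$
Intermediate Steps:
$F{\left(x \right)} = x \left(49 + x\right)$ ($F{\left(x \right)} = x \left(x + \left(3 + 4\right)^{2}\right) = x \left(x + 7^{2}\right) = x \left(x + 49\right) = x \left(49 + x\right)$)
$F{\left(5 \right)} \left(-33 - 43\right) = 5 \left(49 + 5\right) \left(-33 - 43\right) = 5 \cdot 54 \left(-76\right) = 270 \left(-76\right) = -20520$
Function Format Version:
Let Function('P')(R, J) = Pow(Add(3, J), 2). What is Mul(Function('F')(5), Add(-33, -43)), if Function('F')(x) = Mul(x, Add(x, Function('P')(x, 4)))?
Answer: -20520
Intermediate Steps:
Function('F')(x) = Mul(x, Add(49, x)) (Function('F')(x) = Mul(x, Add(x, Pow(Add(3, 4), 2))) = Mul(x, Add(x, Pow(7, 2))) = Mul(x, Add(x, 49)) = Mul(x, Add(49, x)))
Mul(Function('F')(5), Add(-33, -43)) = Mul(Mul(5, Add(49, 5)), Add(-33, -43)) = Mul(Mul(5, 54), -76) = Mul(270, -76) = -20520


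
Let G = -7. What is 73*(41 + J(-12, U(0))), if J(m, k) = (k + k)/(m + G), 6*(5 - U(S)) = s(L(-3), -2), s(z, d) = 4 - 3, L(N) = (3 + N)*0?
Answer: 168484/57 ≈ 2955.9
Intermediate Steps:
L(N) = 0
s(z, d) = 1
U(S) = 29/6 (U(S) = 5 - 1/6*1 = 5 - 1/6 = 29/6)
J(m, k) = 2*k/(-7 + m) (J(m, k) = (k + k)/(m - 7) = (2*k)/(-7 + m) = 2*k/(-7 + m))
73*(41 + J(-12, U(0))) = 73*(41 + 2*(29/6)/(-7 - 12)) = 73*(41 + 2*(29/6)/(-19)) = 73*(41 + 2*(29/6)*(-1/19)) = 73*(41 - 29/57) = 73*(2308/57) = 168484/57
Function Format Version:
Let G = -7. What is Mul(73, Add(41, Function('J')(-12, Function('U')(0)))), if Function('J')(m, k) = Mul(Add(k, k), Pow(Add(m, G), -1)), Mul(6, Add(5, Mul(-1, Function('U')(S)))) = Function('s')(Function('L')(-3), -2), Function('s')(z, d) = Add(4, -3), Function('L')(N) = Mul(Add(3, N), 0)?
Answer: Rational(168484, 57) ≈ 2955.9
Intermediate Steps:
Function('L')(N) = 0
Function('s')(z, d) = 1
Function('U')(S) = Rational(29, 6) (Function('U')(S) = Add(5, Mul(Rational(-1, 6), 1)) = Add(5, Rational(-1, 6)) = Rational(29, 6))
Function('J')(m, k) = Mul(2, k, Pow(Add(-7, m), -1)) (Function('J')(m, k) = Mul(Add(k, k), Pow(Add(m, -7), -1)) = Mul(Mul(2, k), Pow(Add(-7, m), -1)) = Mul(2, k, Pow(Add(-7, m), -1)))
Mul(73, Add(41, Function('J')(-12, Function('U')(0)))) = Mul(73, Add(41, Mul(2, Rational(29, 6), Pow(Add(-7, -12), -1)))) = Mul(73, Add(41, Mul(2, Rational(29, 6), Pow(-19, -1)))) = Mul(73, Add(41, Mul(2, Rational(29, 6), Rational(-1, 19)))) = Mul(73, Add(41, Rational(-29, 57))) = Mul(73, Rational(2308, 57)) = Rational(168484, 57)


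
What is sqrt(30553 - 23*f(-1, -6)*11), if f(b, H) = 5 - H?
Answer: sqrt(27770) ≈ 166.64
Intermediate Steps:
sqrt(30553 - 23*f(-1, -6)*11) = sqrt(30553 - 23*(5 - 1*(-6))*11) = sqrt(30553 - 23*(5 + 6)*11) = sqrt(30553 - 23*11*11) = sqrt(30553 - 253*11) = sqrt(30553 - 2783) = sqrt(27770)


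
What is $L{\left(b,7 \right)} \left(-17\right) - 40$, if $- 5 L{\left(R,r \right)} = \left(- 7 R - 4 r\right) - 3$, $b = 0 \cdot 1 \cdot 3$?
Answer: $- \frac{727}{5} \approx -145.4$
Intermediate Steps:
$b = 0$ ($b = 0 \cdot 3 = 0$)
$L{\left(R,r \right)} = \frac{3}{5} + \frac{4 r}{5} + \frac{7 R}{5}$ ($L{\left(R,r \right)} = - \frac{\left(- 7 R - 4 r\right) - 3}{5} = - \frac{-3 - 7 R - 4 r}{5} = \frac{3}{5} + \frac{4 r}{5} + \frac{7 R}{5}$)
$L{\left(b,7 \right)} \left(-17\right) - 40 = \left(\frac{3}{5} + \frac{4}{5} \cdot 7 + \frac{7}{5} \cdot 0\right) \left(-17\right) - 40 = \left(\frac{3}{5} + \frac{28}{5} + 0\right) \left(-17\right) - 40 = \frac{31}{5} \left(-17\right) - 40 = - \frac{527}{5} - 40 = - \frac{727}{5}$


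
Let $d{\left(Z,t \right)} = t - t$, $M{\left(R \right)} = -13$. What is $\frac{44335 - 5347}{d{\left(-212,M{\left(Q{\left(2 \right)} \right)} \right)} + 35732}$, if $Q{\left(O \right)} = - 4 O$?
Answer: $\frac{9747}{8933} \approx 1.0911$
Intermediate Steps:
$d{\left(Z,t \right)} = 0$
$\frac{44335 - 5347}{d{\left(-212,M{\left(Q{\left(2 \right)} \right)} \right)} + 35732} = \frac{44335 - 5347}{0 + 35732} = \frac{38988}{35732} = 38988 \cdot \frac{1}{35732} = \frac{9747}{8933}$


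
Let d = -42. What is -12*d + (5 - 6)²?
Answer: 505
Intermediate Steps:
-12*d + (5 - 6)² = -12*(-42) + (5 - 6)² = 504 + (-1)² = 504 + 1 = 505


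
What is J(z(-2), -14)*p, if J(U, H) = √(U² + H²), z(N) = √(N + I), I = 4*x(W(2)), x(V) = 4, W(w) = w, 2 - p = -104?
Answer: 106*√210 ≈ 1536.1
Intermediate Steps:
p = 106 (p = 2 - 1*(-104) = 2 + 104 = 106)
I = 16 (I = 4*4 = 16)
z(N) = √(16 + N) (z(N) = √(N + 16) = √(16 + N))
J(U, H) = √(H² + U²)
J(z(-2), -14)*p = √((-14)² + (√(16 - 2))²)*106 = √(196 + (√14)²)*106 = √(196 + 14)*106 = √210*106 = 106*√210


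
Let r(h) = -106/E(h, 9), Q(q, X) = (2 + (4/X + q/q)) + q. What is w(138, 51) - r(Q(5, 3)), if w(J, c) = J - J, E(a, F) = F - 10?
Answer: -106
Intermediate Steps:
E(a, F) = -10 + F
Q(q, X) = 3 + q + 4/X (Q(q, X) = (2 + (4/X + 1)) + q = (2 + (1 + 4/X)) + q = (3 + 4/X) + q = 3 + q + 4/X)
w(J, c) = 0
r(h) = 106 (r(h) = -106/(-10 + 9) = -106/(-1) = -106*(-1) = 106)
w(138, 51) - r(Q(5, 3)) = 0 - 1*106 = 0 - 106 = -106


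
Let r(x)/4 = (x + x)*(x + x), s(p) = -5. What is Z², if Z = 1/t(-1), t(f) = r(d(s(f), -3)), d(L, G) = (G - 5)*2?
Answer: 1/16777216 ≈ 5.9605e-8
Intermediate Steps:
d(L, G) = -10 + 2*G (d(L, G) = (-5 + G)*2 = -10 + 2*G)
r(x) = 16*x² (r(x) = 4*((x + x)*(x + x)) = 4*((2*x)*(2*x)) = 4*(4*x²) = 16*x²)
t(f) = 4096 (t(f) = 16*(-10 + 2*(-3))² = 16*(-10 - 6)² = 16*(-16)² = 16*256 = 4096)
Z = 1/4096 ≈ 0.00024414
Z² = (1/4096)² = 1/16777216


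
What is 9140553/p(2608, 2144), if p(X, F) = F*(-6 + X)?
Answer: 9140553/5578688 ≈ 1.6385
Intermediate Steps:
9140553/p(2608, 2144) = 9140553/((2144*(-6 + 2608))) = 9140553/((2144*2602)) = 9140553/5578688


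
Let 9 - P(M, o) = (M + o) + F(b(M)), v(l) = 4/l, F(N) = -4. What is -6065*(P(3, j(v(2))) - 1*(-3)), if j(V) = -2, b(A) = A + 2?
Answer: -90975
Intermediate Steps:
b(A) = 2 + A
P(M, o) = 13 - M - o (P(M, o) = 9 - ((M + o) - 4) = 9 - (-4 + M + o) = 9 + (4 - M - o) = 13 - M - o)
-6065*(P(3, j(v(2))) - 1*(-3)) = -6065*((13 - 1*3 - 1*(-2)) - 1*(-3)) = -6065*((13 - 3 + 2) + 3) = -6065*(12 + 3) = -6065*15 = -90975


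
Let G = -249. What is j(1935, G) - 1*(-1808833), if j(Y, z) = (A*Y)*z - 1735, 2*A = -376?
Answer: 92388318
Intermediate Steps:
A = -188 (A = (1/2)*(-376) = -188)
j(Y, z) = -1735 - 188*Y*z (j(Y, z) = (-188*Y)*z - 1735 = -188*Y*z - 1735 = -1735 - 188*Y*z)
j(1935, G) - 1*(-1808833) = (-1735 - 188*1935*(-249)) - 1*(-1808833) = (-1735 + 90581220) + 1808833 = 90579485 + 1808833 = 92388318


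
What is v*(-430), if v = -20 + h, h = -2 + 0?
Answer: 9460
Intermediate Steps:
h = -2
v = -22 (v = -20 - 2 = -22)
v*(-430) = -22*(-430) = 9460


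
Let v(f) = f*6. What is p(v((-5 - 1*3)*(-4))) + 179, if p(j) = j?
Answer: 371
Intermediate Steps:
v(f) = 6*f
p(v((-5 - 1*3)*(-4))) + 179 = 6*((-5 - 1*3)*(-4)) + 179 = 6*((-5 - 3)*(-4)) + 179 = 6*(-8*(-4)) + 179 = 6*32 + 179 = 192 + 179 = 371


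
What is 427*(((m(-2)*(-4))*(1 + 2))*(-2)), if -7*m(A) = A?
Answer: 2928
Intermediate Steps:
m(A) = -A/7
427*(((m(-2)*(-4))*(1 + 2))*(-2)) = 427*(((-1/7*(-2)*(-4))*(1 + 2))*(-2)) = 427*((((2/7)*(-4))*3)*(-2)) = 427*(-8/7*3*(-2)) = 427*(-24/7*(-2)) = 427*(48/7) = 2928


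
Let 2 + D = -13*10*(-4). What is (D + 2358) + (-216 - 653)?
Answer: 2007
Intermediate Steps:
D = 518 (D = -2 - 13*10*(-4) = -2 - 130*(-4) = -2 + 520 = 518)
(D + 2358) + (-216 - 653) = (518 + 2358) + (-216 - 653) = 2876 - 869 = 2007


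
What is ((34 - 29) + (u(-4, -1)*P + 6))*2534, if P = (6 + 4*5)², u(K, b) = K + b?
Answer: -8537046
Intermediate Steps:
P = 676 (P = (6 + 20)² = 26² = 676)
((34 - 29) + (u(-4, -1)*P + 6))*2534 = ((34 - 29) + ((-4 - 1)*676 + 6))*2534 = (5 + (-5*676 + 6))*2534 = (5 + (-3380 + 6))*2534 = (5 - 3374)*2534 = -3369*2534 = -8537046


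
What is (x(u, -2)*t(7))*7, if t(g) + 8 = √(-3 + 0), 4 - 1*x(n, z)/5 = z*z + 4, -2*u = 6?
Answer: 1120 - 140*I*√3 ≈ 1120.0 - 242.49*I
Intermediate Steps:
u = -3 (u = -½*6 = -3)
x(n, z) = -5*z² (x(n, z) = 20 - 5*(z*z + 4) = 20 - 5*(z² + 4) = 20 - 5*(4 + z²) = 20 + (-20 - 5*z²) = -5*z²)
t(g) = -8 + I*√3 (t(g) = -8 + √(-3 + 0) = -8 + √(-3) = -8 + I*√3)
(x(u, -2)*t(7))*7 = ((-5*(-2)²)*(-8 + I*√3))*7 = ((-5*4)*(-8 + I*√3))*7 = -20*(-8 + I*√3)*7 = (160 - 20*I*√3)*7 = 1120 - 140*I*√3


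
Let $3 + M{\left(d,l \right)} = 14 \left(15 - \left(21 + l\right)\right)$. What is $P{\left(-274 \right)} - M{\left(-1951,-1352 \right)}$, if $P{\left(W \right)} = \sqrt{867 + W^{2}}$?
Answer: $-18841 + \sqrt{75943} \approx -18565.0$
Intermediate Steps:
$M{\left(d,l \right)} = -87 - 14 l$ ($M{\left(d,l \right)} = -3 + 14 \left(15 - \left(21 + l\right)\right) = -3 + 14 \left(-6 - l\right) = -3 - \left(84 + 14 l\right) = -87 - 14 l$)
$P{\left(-274 \right)} - M{\left(-1951,-1352 \right)} = \sqrt{867 + \left(-274\right)^{2}} - \left(-87 - -18928\right) = \sqrt{867 + 75076} - \left(-87 + 18928\right) = \sqrt{75943} - 18841 = -18841 + \sqrt{75943}$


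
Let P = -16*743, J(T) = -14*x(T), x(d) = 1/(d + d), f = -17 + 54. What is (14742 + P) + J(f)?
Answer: 105591/37 ≈ 2853.8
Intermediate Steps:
f = 37
x(d) = 1/(2*d)
J(T) = -7/T
P = -11888
(14742 + P) + J(f) = (14742 - 11888) - 7/37 = 2854 - 7*1/37 = 2854 - 7/37 = 105591/37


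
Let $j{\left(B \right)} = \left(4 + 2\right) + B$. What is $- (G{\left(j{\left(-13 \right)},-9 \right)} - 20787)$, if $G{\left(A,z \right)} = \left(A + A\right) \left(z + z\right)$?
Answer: $20535$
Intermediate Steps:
$j{\left(B \right)} = 6 + B$
$G{\left(A,z \right)} = 4 A z$ ($G{\left(A,z \right)} = 2 A 2 z = 4 A z$)
$- (G{\left(j{\left(-13 \right)},-9 \right)} - 20787) = - (4 \left(6 - 13\right) \left(-9\right) - 20787) = - (4 \left(-7\right) \left(-9\right) - 20787) = - (252 - 20787) = \left(-1\right) \left(-20535\right) = 20535$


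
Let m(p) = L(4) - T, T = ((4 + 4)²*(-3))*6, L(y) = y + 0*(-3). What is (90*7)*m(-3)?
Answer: 728280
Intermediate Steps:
L(y) = y (L(y) = y + 0 = y)
T = -1152 (T = (8²*(-3))*6 = (64*(-3))*6 = -192*6 = -1152)
m(p) = 1156 (m(p) = 4 - 1*(-1152) = 4 + 1152 = 1156)
(90*7)*m(-3) = (90*7)*1156 = 630*1156 = 728280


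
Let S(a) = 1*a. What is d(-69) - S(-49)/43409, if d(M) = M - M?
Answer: 49/43409 ≈ 0.0011288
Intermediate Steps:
S(a) = a
d(M) = 0
d(-69) - S(-49)/43409 = 0 - (-49)/43409 = 0 - 1*(-49/43409) = 0 + 49/43409 = 49/43409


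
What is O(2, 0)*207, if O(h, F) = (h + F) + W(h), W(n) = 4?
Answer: 1242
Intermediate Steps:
O(h, F) = 4 + F + h (O(h, F) = (h + F) + 4 = (F + h) + 4 = 4 + F + h)
O(2, 0)*207 = (4 + 0 + 2)*207 = 6*207 = 1242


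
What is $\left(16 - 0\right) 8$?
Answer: $128$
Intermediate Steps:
$\left(16 - 0\right) 8 = \left(16 + 0\right) 8 = 16 \cdot 8 = 128$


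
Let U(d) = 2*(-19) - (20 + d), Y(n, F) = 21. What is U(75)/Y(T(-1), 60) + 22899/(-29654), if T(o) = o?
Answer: -632123/88962 ≈ -7.1055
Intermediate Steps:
U(d) = -58 - d (U(d) = -38 + (-20 - d) = -58 - d)
U(75)/Y(T(-1), 60) + 22899/(-29654) = (-58 - 1*75)/21 + 22899/(-29654) = (-58 - 75)*(1/21) + 22899*(-1/29654) = -133*1/21 - 22899/29654 = -19/3 - 22899/29654 = -632123/88962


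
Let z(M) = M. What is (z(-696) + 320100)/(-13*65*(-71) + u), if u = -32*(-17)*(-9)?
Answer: 319404/55099 ≈ 5.7969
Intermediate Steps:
u = -4896 (u = 544*(-9) = -4896)
(z(-696) + 320100)/(-13*65*(-71) + u) = (-696 + 320100)/(-13*65*(-71) - 4896) = 319404/(-845*(-71) - 4896) = 319404/(59995 - 4896) = 319404/55099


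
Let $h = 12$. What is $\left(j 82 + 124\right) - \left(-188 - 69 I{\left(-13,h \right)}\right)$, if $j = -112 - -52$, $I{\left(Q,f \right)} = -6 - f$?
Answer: $-5850$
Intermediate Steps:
$j = -60$ ($j = -112 + 52 = -60$)
$\left(j 82 + 124\right) - \left(-188 - 69 I{\left(-13,h \right)}\right) = \left(\left(-60\right) 82 + 124\right) - \left(-188 - 69 \left(-6 - 12\right)\right) = \left(-4920 + 124\right) - \left(-188 - 69 \left(-6 - 12\right)\right) = -4796 - \left(-188 - -1242\right) = -4796 - \left(-188 + 1242\right) = -4796 - 1054 = -5850$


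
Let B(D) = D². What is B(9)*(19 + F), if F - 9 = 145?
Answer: 14013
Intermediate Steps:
F = 154 (F = 9 + 145 = 154)
B(9)*(19 + F) = 9²*(19 + 154) = 81*173 = 14013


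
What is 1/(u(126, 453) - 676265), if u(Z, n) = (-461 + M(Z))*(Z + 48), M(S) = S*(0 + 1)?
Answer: -1/734555 ≈ -1.3614e-6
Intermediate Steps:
M(S) = S (M(S) = S*1 = S)
u(Z, n) = (-461 + Z)*(48 + Z) (u(Z, n) = (-461 + Z)*(Z + 48) = (-461 + Z)*(48 + Z))
1/(u(126, 453) - 676265) = 1/((-22128 + 126**2 - 413*126) - 676265) = 1/((-22128 + 15876 - 52038) - 676265) = 1/(-58290 - 676265) = 1/(-734555) = -1/734555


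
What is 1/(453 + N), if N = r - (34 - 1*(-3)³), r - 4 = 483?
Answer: 1/879 ≈ 0.0011377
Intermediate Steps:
r = 487 (r = 4 + 483 = 487)
N = 426 (N = 487 - (34 - 1*(-3)³) = 487 - (34 - 1*(-27)) = 487 - (34 + 27) = 487 - 1*61 = 487 - 61 = 426)
1/(453 + N) = 1/(453 + 426) = 1/879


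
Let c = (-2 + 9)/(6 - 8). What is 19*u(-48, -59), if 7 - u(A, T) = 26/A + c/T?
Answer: 201305/1416 ≈ 142.16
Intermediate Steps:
c = -7/2 (c = 7/(-2) = 7*(-½) = -7/2 ≈ -3.5000)
u(A, T) = 7 - 26/A + 7/(2*T) (u(A, T) = 7 - (26/A - 7/(2*T)) = 7 + (-26/A + 7/(2*T)) = 7 - 26/A + 7/(2*T))
19*u(-48, -59) = 19*(7 - 26/(-48) + (7/2)/(-59)) = 19*(7 - 26*(-1/48) + (7/2)*(-1/59)) = 19*(7 + 13/24 - 7/118) = 19*(10595/1416) = 201305/1416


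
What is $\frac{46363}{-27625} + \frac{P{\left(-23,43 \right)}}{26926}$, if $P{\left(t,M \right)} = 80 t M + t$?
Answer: $- \frac{3434695513}{743830750} \approx -4.6176$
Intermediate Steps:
$P{\left(t,M \right)} = t + 80 M t$ ($P{\left(t,M \right)} = 80 M t + t = t + 80 M t$)
$\frac{46363}{-27625} + \frac{P{\left(-23,43 \right)}}{26926} = \frac{46363}{-27625} + \frac{\left(-23\right) \left(1 + 80 \cdot 43\right)}{26926} = 46363 \left(- \frac{1}{27625}\right) + - 23 \left(1 + 3440\right) \frac{1}{26926} = - \frac{46363}{27625} + \left(-23\right) 3441 \cdot \frac{1}{26926} = - \frac{46363}{27625} - \frac{79143}{26926} = - \frac{3434695513}{743830750}$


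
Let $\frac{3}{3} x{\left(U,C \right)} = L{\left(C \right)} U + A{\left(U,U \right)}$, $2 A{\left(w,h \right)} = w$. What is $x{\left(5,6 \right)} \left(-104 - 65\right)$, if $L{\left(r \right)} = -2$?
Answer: $\frac{2535}{2} \approx 1267.5$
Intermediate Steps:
$A{\left(w,h \right)} = \frac{w}{2}$
$x{\left(U,C \right)} = - \frac{3 U}{2}$ ($x{\left(U,C \right)} = - 2 U + \frac{U}{2} = - \frac{3 U}{2}$)
$x{\left(5,6 \right)} \left(-104 - 65\right) = \left(- \frac{3}{2}\right) 5 \left(-104 - 65\right) = \left(- \frac{15}{2}\right) \left(-169\right) = \frac{2535}{2}$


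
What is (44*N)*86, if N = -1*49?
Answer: -185416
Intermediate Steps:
N = -49
(44*N)*86 = (44*(-49))*86 = -2156*86 = -185416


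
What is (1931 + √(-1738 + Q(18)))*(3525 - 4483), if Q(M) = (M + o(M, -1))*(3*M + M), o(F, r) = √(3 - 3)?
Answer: -1849898 - 958*I*√442 ≈ -1.8499e+6 - 20141.0*I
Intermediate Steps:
o(F, r) = 0 (o(F, r) = √0 = 0)
Q(M) = 4*M² (Q(M) = (M + 0)*(3*M + M) = M*(4*M) = 4*M²)
(1931 + √(-1738 + Q(18)))*(3525 - 4483) = (1931 + √(-1738 + 4*18²))*(3525 - 4483) = (1931 + √(-1738 + 4*324))*(-958) = (1931 + √(-1738 + 1296))*(-958) = (1931 + √(-442))*(-958) = (1931 + I*√442)*(-958) = -1849898 - 958*I*√442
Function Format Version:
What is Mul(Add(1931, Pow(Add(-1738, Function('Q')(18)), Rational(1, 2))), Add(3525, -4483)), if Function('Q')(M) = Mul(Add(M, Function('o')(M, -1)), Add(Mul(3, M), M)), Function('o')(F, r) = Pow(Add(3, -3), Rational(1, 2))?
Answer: Add(-1849898, Mul(-958, I, Pow(442, Rational(1, 2)))) ≈ Add(-1.8499e+6, Mul(-20141., I))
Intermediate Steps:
Function('o')(F, r) = 0 (Function('o')(F, r) = Pow(0, Rational(1, 2)) = 0)
Function('Q')(M) = Mul(4, Pow(M, 2)) (Function('Q')(M) = Mul(Add(M, 0), Add(Mul(3, M), M)) = Mul(M, Mul(4, M)) = Mul(4, Pow(M, 2)))
Mul(Add(1931, Pow(Add(-1738, Function('Q')(18)), Rational(1, 2))), Add(3525, -4483)) = Mul(Add(1931, Pow(Add(-1738, Mul(4, Pow(18, 2))), Rational(1, 2))), Add(3525, -4483)) = Mul(Add(1931, Pow(Add(-1738, Mul(4, 324)), Rational(1, 2))), -958) = Mul(Add(1931, Pow(Add(-1738, 1296), Rational(1, 2))), -958) = Mul(Add(1931, Pow(-442, Rational(1, 2))), -958) = Mul(Add(1931, Mul(I, Pow(442, Rational(1, 2)))), -958) = Add(-1849898, Mul(-958, I, Pow(442, Rational(1, 2))))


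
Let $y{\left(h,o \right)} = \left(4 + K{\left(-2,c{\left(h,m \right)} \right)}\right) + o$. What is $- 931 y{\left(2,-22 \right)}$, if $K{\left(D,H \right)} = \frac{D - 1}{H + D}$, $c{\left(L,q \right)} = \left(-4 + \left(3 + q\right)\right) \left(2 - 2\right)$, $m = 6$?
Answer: $\frac{30723}{2} \approx 15362.0$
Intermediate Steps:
$c{\left(L,q \right)} = 0$ ($c{\left(L,q \right)} = \left(-1 + q\right) 0 = 0$)
$K{\left(D,H \right)} = \frac{-1 + D}{D + H}$
$y{\left(h,o \right)} = \frac{11}{2} + o$ ($y{\left(h,o \right)} = \left(4 + \frac{-1 - 2}{-2 + 0}\right) + o = \left(4 + \frac{1}{-2} \left(-3\right)\right) + o = \left(4 - - \frac{3}{2}\right) + o = \left(4 + \frac{3}{2}\right) + o = \frac{11}{2} + o$)
$- 931 y{\left(2,-22 \right)} = - 931 \left(\frac{11}{2} - 22\right) = \left(-931\right) \left(- \frac{33}{2}\right) = \frac{30723}{2}$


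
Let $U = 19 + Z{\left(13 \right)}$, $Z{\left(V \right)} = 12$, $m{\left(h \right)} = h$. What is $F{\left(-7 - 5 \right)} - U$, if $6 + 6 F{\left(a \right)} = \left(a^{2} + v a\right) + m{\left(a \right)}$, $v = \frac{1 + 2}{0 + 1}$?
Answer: $-16$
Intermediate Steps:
$v = 3$ ($v = \frac{3}{1} = 3 \cdot 1 = 3$)
$F{\left(a \right)} = -1 + \frac{a^{2}}{6} + \frac{2 a}{3}$ ($F{\left(a \right)} = -1 + \frac{\left(a^{2} + 3 a\right) + a}{6} = -1 + \frac{a^{2} + 4 a}{6} = -1 + \left(\frac{a^{2}}{6} + \frac{2 a}{3}\right) = -1 + \frac{a^{2}}{6} + \frac{2 a}{3}$)
$U = 31$ ($U = 19 + 12 = 31$)
$F{\left(-7 - 5 \right)} - U = \left(-1 + \frac{\left(-7 - 5\right)^{2}}{6} + \frac{2 \left(-7 - 5\right)}{3}\right) - 31 = \left(-1 + \frac{\left(-12\right)^{2}}{6} + \frac{2}{3} \left(-12\right)\right) - 31 = \left(-1 + \frac{1}{6} \cdot 144 - 8\right) - 31 = \left(-1 + 24 - 8\right) - 31 = 15 - 31 = -16$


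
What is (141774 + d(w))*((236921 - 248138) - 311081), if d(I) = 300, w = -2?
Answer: -45790166052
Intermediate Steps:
(141774 + d(w))*((236921 - 248138) - 311081) = (141774 + 300)*((236921 - 248138) - 311081) = 142074*(-11217 - 311081) = 142074*(-322298) = -45790166052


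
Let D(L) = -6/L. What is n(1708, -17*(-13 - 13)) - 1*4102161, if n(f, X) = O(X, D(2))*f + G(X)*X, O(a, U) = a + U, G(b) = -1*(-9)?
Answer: -3348371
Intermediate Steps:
G(b) = 9
O(a, U) = U + a
n(f, X) = 9*X + f*(-3 + X) (n(f, X) = (-6/2 + X)*f + 9*X = (-6*1/2 + X)*f + 9*X = (-3 + X)*f + 9*X = f*(-3 + X) + 9*X = 9*X + f*(-3 + X))
n(1708, -17*(-13 - 13)) - 1*4102161 = (9*(-17*(-13 - 13)) + 1708*(-3 - 17*(-13 - 13))) - 1*4102161 = (9*(-17*(-26)) + 1708*(-3 - 17*(-26))) - 4102161 = (9*442 + 1708*(-3 + 442)) - 4102161 = (3978 + 1708*439) - 4102161 = (3978 + 749812) - 4102161 = 753790 - 4102161 = -3348371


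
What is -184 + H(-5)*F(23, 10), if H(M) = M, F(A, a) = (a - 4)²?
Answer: -364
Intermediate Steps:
F(A, a) = (-4 + a)²
-184 + H(-5)*F(23, 10) = -184 - 5*(-4 + 10)² = -184 - 5*6² = -184 - 5*36 = -184 - 180 = -364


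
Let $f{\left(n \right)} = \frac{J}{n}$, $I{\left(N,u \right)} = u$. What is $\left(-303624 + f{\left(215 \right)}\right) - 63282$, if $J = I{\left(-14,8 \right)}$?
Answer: $- \frac{78884782}{215} \approx -3.6691 \cdot 10^{5}$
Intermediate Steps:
$J = 8$
$f{\left(n \right)} = \frac{8}{n}$
$\left(-303624 + f{\left(215 \right)}\right) - 63282 = \left(-303624 + \frac{8}{215}\right) - 63282 = - \frac{65279152}{215} - 63282 = - \frac{78884782}{215}$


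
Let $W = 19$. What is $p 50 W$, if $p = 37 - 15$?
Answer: $20900$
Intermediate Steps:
$p = 22$ ($p = 37 - 15 = 22$)
$p 50 W = 22 \cdot 50 \cdot 19 = 1100 \cdot 19 = 20900$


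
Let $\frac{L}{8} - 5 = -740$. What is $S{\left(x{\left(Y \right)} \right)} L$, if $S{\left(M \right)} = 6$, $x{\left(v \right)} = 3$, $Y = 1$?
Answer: $-35280$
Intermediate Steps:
$L = -5880$ ($L = 40 + 8 \left(-740\right) = 40 - 5920 = -5880$)
$S{\left(x{\left(Y \right)} \right)} L = 6 \left(-5880\right) = -35280$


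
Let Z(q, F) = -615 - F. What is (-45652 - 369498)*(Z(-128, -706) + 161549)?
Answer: -67104846000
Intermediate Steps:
(-45652 - 369498)*(Z(-128, -706) + 161549) = (-45652 - 369498)*((-615 - 1*(-706)) + 161549) = -415150*((-615 + 706) + 161549) = -415150*(91 + 161549) = -415150*161640 = -67104846000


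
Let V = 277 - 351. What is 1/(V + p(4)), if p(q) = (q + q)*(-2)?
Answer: -1/90 ≈ -0.011111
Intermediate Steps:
p(q) = -4*q (p(q) = (2*q)*(-2) = -4*q)
V = -74
1/(V + p(4)) = 1/(-74 - 4*4) = 1/(-74 - 16) = 1/(-90) = -1/90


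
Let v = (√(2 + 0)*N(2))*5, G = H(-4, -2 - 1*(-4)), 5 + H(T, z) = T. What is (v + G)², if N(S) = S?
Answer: 281 - 180*√2 ≈ 26.442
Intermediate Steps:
H(T, z) = -5 + T
G = -9 (G = -5 - 4 = -9)
v = 10*√2 (v = (√(2 + 0)*2)*5 = (√2*2)*5 = (2*√2)*5 = 10*√2 ≈ 14.142)
(v + G)² = (10*√2 - 9)² = (-9 + 10*√2)²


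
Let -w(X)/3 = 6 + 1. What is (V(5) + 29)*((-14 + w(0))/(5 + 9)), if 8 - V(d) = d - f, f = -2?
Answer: -75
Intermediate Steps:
V(d) = 6 - d (V(d) = 8 - (d - 1*(-2)) = 8 - (d + 2) = 8 - (2 + d) = 8 + (-2 - d) = 6 - d)
w(X) = -21 (w(X) = -3*(6 + 1) = -3*7 = -21)
(V(5) + 29)*((-14 + w(0))/(5 + 9)) = ((6 - 1*5) + 29)*((-14 - 21)/(5 + 9)) = ((6 - 5) + 29)*(-35/14) = (1 + 29)*(-35*1/14) = 30*(-5/2) = -75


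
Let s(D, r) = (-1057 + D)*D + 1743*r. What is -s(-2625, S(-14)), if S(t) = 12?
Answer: -9686166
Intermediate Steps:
s(D, r) = 1743*r + D*(-1057 + D) (s(D, r) = D*(-1057 + D) + 1743*r = 1743*r + D*(-1057 + D))
-s(-2625, S(-14)) = -((-2625)² - 1057*(-2625) + 1743*12) = -(6890625 + 2774625 + 20916) = -1*9686166 = -9686166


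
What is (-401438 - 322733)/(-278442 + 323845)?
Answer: -724171/45403 ≈ -15.950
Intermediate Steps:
(-401438 - 322733)/(-278442 + 323845) = -724171/45403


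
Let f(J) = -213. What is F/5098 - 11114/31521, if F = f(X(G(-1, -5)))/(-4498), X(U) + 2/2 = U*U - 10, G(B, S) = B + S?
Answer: -254846241683/722801872884 ≈ -0.35258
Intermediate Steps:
X(U) = -11 + U**2 (X(U) = -1 + (U*U - 10) = -1 + (U**2 - 10) = -1 + (-10 + U**2) = -11 + U**2)
F = 213/4498 (F = -213/(-4498) = -213*(-1/4498) = 213/4498 ≈ 0.047354)
F/5098 - 11114/31521 = (213/4498)/5098 - 11114/31521 = (213/4498)*(1/5098) - 11114*1/31521 = 213/22930804 - 11114/31521 = -254846241683/722801872884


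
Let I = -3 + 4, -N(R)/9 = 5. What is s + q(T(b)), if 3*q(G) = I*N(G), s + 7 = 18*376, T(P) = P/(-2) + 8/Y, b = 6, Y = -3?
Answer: 6746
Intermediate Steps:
N(R) = -45 (N(R) = -9*5 = -45)
T(P) = -8/3 - P/2 (T(P) = P/(-2) + 8/(-3) = P*(-1/2) + 8*(-1/3) = -P/2 - 8/3 = -8/3 - P/2)
s = 6761 (s = -7 + 18*376 = -7 + 6768 = 6761)
I = 1
q(G) = -15 (q(G) = (1*(-45))/3 = (1/3)*(-45) = -15)
s + q(T(b)) = 6761 - 15 = 6746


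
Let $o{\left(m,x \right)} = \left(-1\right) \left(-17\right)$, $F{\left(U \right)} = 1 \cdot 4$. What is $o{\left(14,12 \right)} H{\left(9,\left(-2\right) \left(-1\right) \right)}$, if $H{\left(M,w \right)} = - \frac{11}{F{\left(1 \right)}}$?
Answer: $- \frac{187}{4} \approx -46.75$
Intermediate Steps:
$F{\left(U \right)} = 4$
$o{\left(m,x \right)} = 17$
$H{\left(M,w \right)} = - \frac{11}{4}$
$o{\left(14,12 \right)} H{\left(9,\left(-2\right) \left(-1\right) \right)} = 17 \left(- \frac{11}{4}\right) = - \frac{187}{4}$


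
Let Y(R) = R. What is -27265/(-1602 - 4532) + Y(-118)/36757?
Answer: 16973827/3821482 ≈ 4.4417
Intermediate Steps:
-27265/(-1602 - 4532) + Y(-118)/36757 = -27265/(-1602 - 4532) - 118/36757 = -27265/(-6134) - 118*1/36757 = -27265*(-1/6134) - 2/623 = 27265/6134 - 2/623 = 16973827/3821482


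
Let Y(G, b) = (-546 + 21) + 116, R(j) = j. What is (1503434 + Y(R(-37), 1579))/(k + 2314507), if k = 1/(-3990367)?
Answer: 5885791325/9063525372 ≈ 0.64939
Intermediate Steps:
Y(G, b) = -409 (Y(G, b) = -525 + 116 = -409)
k = -1/3990367 ≈ -2.5060e-7
(1503434 + Y(R(-37), 1579))/(k + 2314507) = (1503434 - 409)/(-1/3990367 + 2314507) = 1503025/(9235732354068/3990367) = 1503025*(3990367/9235732354068) = 5885791325/9063525372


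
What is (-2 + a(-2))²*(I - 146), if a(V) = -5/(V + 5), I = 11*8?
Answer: -7018/9 ≈ -779.78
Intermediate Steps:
I = 88
a(V) = -5/(5 + V)
(-2 + a(-2))²*(I - 146) = (-2 - 5/(5 - 2))²*(88 - 146) = (-2 - 5/3)²*(-58) = (-11/3)²*(-58) = (121/9)*(-58) = -7018/9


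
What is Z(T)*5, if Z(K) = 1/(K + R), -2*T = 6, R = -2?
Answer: -1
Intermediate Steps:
T = -3 (T = -½*6 = -3)
Z(K) = 1/(-2 + K) (Z(K) = 1/(K - 2) = 1/(-2 + K))
Z(T)*5 = 5/(-2 - 3) = 5/(-5) = -⅕*5 = -1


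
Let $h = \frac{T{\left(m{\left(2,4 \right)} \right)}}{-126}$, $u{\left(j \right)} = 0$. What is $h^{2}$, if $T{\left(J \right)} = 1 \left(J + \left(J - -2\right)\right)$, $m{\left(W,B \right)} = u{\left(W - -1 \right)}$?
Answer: $\frac{1}{3969} \approx 0.00025195$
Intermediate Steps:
$m{\left(W,B \right)} = 0$
$T{\left(J \right)} = 2 + 2 J$ ($T{\left(J \right)} = 1 \left(J + \left(J + 2\right)\right) = 1 \left(J + \left(2 + J\right)\right) = 1 \left(2 + 2 J\right) = 2 + 2 J$)
$h = - \frac{1}{63}$ ($h = \frac{2 + 2 \cdot 0}{-126} = \left(2 + 0\right) \left(- \frac{1}{126}\right) = 2 \left(- \frac{1}{126}\right) = - \frac{1}{63} \approx -0.015873$)
$h^{2} = \left(- \frac{1}{63}\right)^{2} = \frac{1}{3969}$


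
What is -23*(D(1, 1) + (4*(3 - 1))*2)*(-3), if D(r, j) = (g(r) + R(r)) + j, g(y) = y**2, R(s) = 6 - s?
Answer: 1587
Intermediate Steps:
D(r, j) = 6 + j + r**2 - r (D(r, j) = (r**2 + (6 - r)) + j = (6 + r**2 - r) + j = 6 + j + r**2 - r)
-23*(D(1, 1) + (4*(3 - 1))*2)*(-3) = -23*((6 + 1 + 1**2 - 1*1) + (4*(3 - 1))*2)*(-3) = -23*((6 + 1 + 1 - 1) + (4*2)*2)*(-3) = -23*(7 + 8*2)*(-3) = -23*(7 + 16)*(-3) = -23*23*(-3) = -529*(-3) = 1587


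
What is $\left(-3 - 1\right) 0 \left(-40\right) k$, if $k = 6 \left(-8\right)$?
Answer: $0$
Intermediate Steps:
$k = -48$
$\left(-3 - 1\right) 0 \left(-40\right) k = \left(-3 - 1\right) 0 \left(-40\right) \left(-48\right) = \left(-4\right) 0 \left(-40\right) \left(-48\right) = 0 \left(-40\right) \left(-48\right) = 0 \left(-48\right) = 0$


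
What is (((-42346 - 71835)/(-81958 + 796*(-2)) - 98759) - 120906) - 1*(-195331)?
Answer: -2032991519/83550 ≈ -24333.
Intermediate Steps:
(((-42346 - 71835)/(-81958 + 796*(-2)) - 98759) - 120906) - 1*(-195331) = ((-114181/(-81958 - 1592) - 98759) - 120906) + 195331 = ((-114181/(-83550) - 98759) - 120906) + 195331 = ((-114181*(-1/83550) - 98759) - 120906) + 195331 = ((114181/83550 - 98759) - 120906) + 195331 = (-8251200269/83550 - 120906) + 195331 = -18352896569/83550 + 195331 = -2032991519/83550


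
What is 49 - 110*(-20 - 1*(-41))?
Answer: -2261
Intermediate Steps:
49 - 110*(-20 - 1*(-41)) = 49 - 110*(-20 + 41) = 49 - 110*21 = 49 - 2310 = -2261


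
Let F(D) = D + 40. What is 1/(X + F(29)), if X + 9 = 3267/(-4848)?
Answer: 1616/95871 ≈ 0.016856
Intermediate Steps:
F(D) = 40 + D
X = -15633/1616 (X = -9 + 3267/(-4848) = -9 + 3267*(-1/4848) = -9 - 1089/1616 = -15633/1616 ≈ -9.6739)
1/(X + F(29)) = 1/(-15633/1616 + (40 + 29)) = 1/(-15633/1616 + 69) = 1/(95871/1616) = 1616/95871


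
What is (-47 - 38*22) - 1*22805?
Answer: -23688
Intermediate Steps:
(-47 - 38*22) - 1*22805 = (-47 - 836) - 22805 = -883 - 22805 = -23688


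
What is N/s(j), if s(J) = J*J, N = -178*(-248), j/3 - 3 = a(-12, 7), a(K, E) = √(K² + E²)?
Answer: 278659/9522 - 2759*√193/3174 ≈ 17.189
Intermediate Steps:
a(K, E) = √(E² + K²)
j = 9 + 3*√193 (j = 9 + 3*√(7² + (-12)²) = 9 + 3*√(49 + 144) = 9 + 3*√193 ≈ 50.677)
N = 44144
s(J) = J²
N/s(j) = 44144/((9 + 3*√193)²) = 44144/(9 + 3*√193)²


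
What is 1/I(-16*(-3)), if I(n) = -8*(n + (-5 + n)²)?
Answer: -1/15176 ≈ -6.5894e-5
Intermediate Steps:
I(n) = -8*n - 8*(-5 + n)²
1/I(-16*(-3)) = 1/(-(-128)*(-3) - 8*(-5 - 16*(-3))²) = 1/(-8*48 - 8*(-5 + 48)²) = 1/(-384 - 8*43²) = 1/(-384 - 8*1849) = 1/(-384 - 14792) = 1/(-15176) = -1/15176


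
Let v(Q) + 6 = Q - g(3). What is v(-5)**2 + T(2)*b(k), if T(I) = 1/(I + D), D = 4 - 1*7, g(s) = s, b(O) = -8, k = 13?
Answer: 204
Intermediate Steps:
v(Q) = -9 + Q (v(Q) = -6 + (Q - 1*3) = -6 + (Q - 3) = -6 + (-3 + Q) = -9 + Q)
D = -3 (D = 4 - 7 = -3)
T(I) = 1/(-3 + I) (T(I) = 1/(I - 3) = 1/(-3 + I))
v(-5)**2 + T(2)*b(k) = (-9 - 5)**2 - 8/(-3 + 2) = (-14)**2 - 8/(-1) = 196 - 1*(-8) = 196 + 8 = 204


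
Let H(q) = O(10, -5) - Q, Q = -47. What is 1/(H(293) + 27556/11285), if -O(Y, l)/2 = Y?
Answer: 11285/332251 ≈ 0.033965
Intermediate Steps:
O(Y, l) = -2*Y
H(q) = 27 (H(q) = -2*10 - 1*(-47) = -20 + 47 = 27)
1/(H(293) + 27556/11285) = 1/(27 + 27556/11285) = 1/(332251/11285) = 11285/332251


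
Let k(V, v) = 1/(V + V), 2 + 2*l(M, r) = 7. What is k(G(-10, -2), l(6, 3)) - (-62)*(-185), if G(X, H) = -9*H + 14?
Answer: -734079/64 ≈ -11470.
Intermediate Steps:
l(M, r) = 5/2 (l(M, r) = -1 + (½)*7 = -1 + 7/2 = 5/2)
G(X, H) = 14 - 9*H
k(V, v) = 1/(2*V)
k(G(-10, -2), l(6, 3)) - (-62)*(-185) = 1/(2*(14 - 9*(-2))) - (-62)*(-185) = 1/(2*(14 + 18)) - 1*11470 = (½)/32 - 11470 = (½)*(1/32) - 11470 = 1/64 - 11470 = -734079/64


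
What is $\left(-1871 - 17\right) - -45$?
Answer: $-1843$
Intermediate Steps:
$\left(-1871 - 17\right) - -45 = \left(-1871 - 17\right) + 45 = -1888 + 45 = -1843$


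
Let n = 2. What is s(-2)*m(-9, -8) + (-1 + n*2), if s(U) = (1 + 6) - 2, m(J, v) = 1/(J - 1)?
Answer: 5/2 ≈ 2.5000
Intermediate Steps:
m(J, v) = 1/(-1 + J)
s(U) = 5 (s(U) = 7 - 2 = 5)
s(-2)*m(-9, -8) + (-1 + n*2) = 5/(-1 - 9) + (-1 + 2*2) = 5/(-10) + (-1 + 4) = 5*(-1/10) + 3 = -1/2 + 3 = 5/2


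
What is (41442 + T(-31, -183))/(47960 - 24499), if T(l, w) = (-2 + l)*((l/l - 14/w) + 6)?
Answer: 2513717/1431121 ≈ 1.7565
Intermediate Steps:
T(l, w) = (-2 + l)*(7 - 14/w) (T(l, w) = (-2 + l)*((1 - 14/w) + 6) = (-2 + l)*(7 - 14/w))
(41442 + T(-31, -183))/(47960 - 24499) = (41442 + 7*(4 - 2*(-31) - 183*(-2 - 31))/(-183))/(47960 - 24499) = (41442 + 7*(-1/183)*(4 + 62 - 183*(-33)))/23461 = (41442 + 7*(-1/183)*(4 + 62 + 6039))*(1/23461) = (41442 + 7*(-1/183)*6105)*(1/23461) = (41442 - 14245/61)*(1/23461) = (2513717/61)*(1/23461) = 2513717/1431121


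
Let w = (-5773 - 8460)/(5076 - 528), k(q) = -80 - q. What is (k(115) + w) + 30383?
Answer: 137280791/4548 ≈ 30185.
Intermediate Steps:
w = -14233/4548 ≈ -3.1295
(k(115) + w) + 30383 = ((-80 - 1*115) - 14233/4548) + 30383 = ((-80 - 115) - 14233/4548) + 30383 = (-195 - 14233/4548) + 30383 = -901093/4548 + 30383 = 137280791/4548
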